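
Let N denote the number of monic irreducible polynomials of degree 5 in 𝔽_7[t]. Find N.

The number of monic irreducibles of degree 5 over GF(7) is (1/5)·Σ_{d∣5} μ(5/d) 7^d.
Divisors of 5: 1, 5; μ(5/d) for each: -1, 1.
Σ = − 7^1 + 7^5 = 16800.
N = 16800/5 = 3360.

3360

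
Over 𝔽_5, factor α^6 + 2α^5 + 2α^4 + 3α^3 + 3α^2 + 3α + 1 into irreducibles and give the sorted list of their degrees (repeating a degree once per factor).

Write h(α) = α^6 + 2α^5 + 2α^4 + 3α^3 + 3α^2 + 3α + 1.
Roots in 𝔽_5: h(0) = 1; h(1) = 0 → root; h(2) = 3; h(3) = 0 → root; h(4) = 4.
Linear factors from roots: (α + 4), (α + 2).
Complete factorization: h(α) = (α + 2)·(α + 4)·(α^2 + 2)·(α^2 + α + 1).
Factor degrees with multiplicity: 1 + 1 + 2 + 2 = 6.

1, 1, 2, 2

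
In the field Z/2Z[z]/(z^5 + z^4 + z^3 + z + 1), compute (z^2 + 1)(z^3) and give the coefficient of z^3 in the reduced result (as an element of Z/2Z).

0

Multiply in Z/2Z[z]: (z^2 + 1)·(z^3) = z^5 + z^3.
Reduce using z^5 ≡ z^4 + z^3 + z + 1 (mod z^5 + z^4 + z^3 + z + 1).
Reduced: z^4 + z + 1.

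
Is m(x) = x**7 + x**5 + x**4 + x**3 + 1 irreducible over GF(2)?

Yes

Check for roots in GF(2): m(0) = 1; m(1) = 1.
No roots, so no linear factors.
Monic irreducibles of degree 2 over GF(2): x**2 + x + 1.
None of them divide m (all give nonzero remainder).
Monic irreducibles of degree 3 over GF(2): x**3 + x + 1, x**3 + x**2 + 1.
None of them divide m (all give nonzero remainder).
No irreducible factor of degree ≤ 3 exists, so m is irreducible over GF(2).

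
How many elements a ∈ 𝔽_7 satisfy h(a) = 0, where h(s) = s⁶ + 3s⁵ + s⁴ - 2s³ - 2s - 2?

2

Evaluate at each of the 7 elements of 𝔽_7:
h(0) = 5; h(1) = 6; h(2) = 0 → root; h(3) = 0 → root; h(4) = 6; h(5) = 2; h(6) = 1.
Roots: {2, 3}.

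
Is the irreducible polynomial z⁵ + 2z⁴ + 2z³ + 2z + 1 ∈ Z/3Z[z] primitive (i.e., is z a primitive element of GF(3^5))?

Yes

Write f(z) = z⁵ + 2z⁴ + 2z³ + 2z + 1.
|GF(3^5)^×| = 3^5 − 1 = 242. Prime factorization: 242 = 2·11^2.
f is primitive ⇔ z has order 242 in GF(3)[z]/(f), i.e. z^(242/q) ≠ 1 for each prime q | 242.
z^(121) mod f = 2.
z^(22) mod f = z⁴ + z.
None equal 1, so z has full order 242; f is primitive.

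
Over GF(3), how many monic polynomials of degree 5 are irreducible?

Gauss's count: N_{3}(5) = (1/5) Σ_{d|5} μ(5/d)·3^d.
Divisors of 5: 1, 5; μ(5/d) for each: -1, 1.
Σ = − 3^1 + 3^5 = 240.
N = 240/5 = 48.

48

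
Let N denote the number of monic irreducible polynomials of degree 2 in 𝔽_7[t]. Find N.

21

By the necklace-counting formula, N_7(2) = (1/2) Σ_{d|2} μ(2/d)·7^d.
Divisors of 2: 1, 2; μ(2/d) for each: -1, 1.
Σ = − 7^1 + 7^2 = 42.
N = 42/2 = 21.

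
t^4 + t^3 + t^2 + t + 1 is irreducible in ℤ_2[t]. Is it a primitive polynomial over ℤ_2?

Write f(t) = t^4 + t^3 + t^2 + t + 1.
|GF(2^4)^×| = 2^4 − 1 = 15. Prime factorization: 15 = 3·5.
f is primitive ⇔ t has order 15 in GF(2)[t]/(f), i.e. t^(15/q) ≠ 1 for each prime q | 15.
t^(5) mod f = 1
t^(3) mod f = t^3.
Since t^(5) = 1, the order of t divides 5 < 15; not primitive.

No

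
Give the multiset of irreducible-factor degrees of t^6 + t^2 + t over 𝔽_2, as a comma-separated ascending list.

Write g(t) = t^6 + t^2 + t.
Roots in 𝔽_2: g(0) = 0 → root; g(1) = 1.
Linear factors from roots: (t).
Complete factorization: g(t) = (t)·(t^2 + t + 1)·(t^3 + t^2 + 1).
Factor degrees with multiplicity: 1 + 2 + 3 = 6.

1, 2, 3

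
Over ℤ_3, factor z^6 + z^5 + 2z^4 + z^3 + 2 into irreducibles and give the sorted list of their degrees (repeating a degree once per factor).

1, 1, 2, 2

Write h(z) = z^6 + z^5 + 2z^4 + z^3 + 2.
Roots in ℤ_3: h(0) = 2; h(1) = 1; h(2) = 0 → root.
Linear factors from roots: (z + 1).
Complete factorization: h(z) = (z + 1)^2·(z^2 + 1)·(z^2 + 2z + 2).
Factor degrees with multiplicity: 1 + 1 + 2 + 2 = 6.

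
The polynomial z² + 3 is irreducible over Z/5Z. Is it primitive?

Write f(z) = z² + 3.
|GF(5^2)^×| = 5^2 − 1 = 24. Prime factorization: 24 = 2^3·3.
f is primitive ⇔ z has order 24 in GF(5)[z]/(f), i.e. z^(24/q) ≠ 1 for each prime q | 24.
z^(12) mod f = 4.
z^(8) mod f = 1
Since z^(8) = 1, the order of z divides 8 < 24; not primitive.

No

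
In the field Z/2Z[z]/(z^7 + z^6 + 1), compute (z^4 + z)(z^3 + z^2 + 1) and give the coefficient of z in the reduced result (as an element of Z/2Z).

1

Multiply in Z/2Z[z]: (z^4 + z)·(z^3 + z^2 + 1) = z^7 + z^6 + z^3 + z.
Reduce using z^7 ≡ z^6 + 1 (mod z^7 + z^6 + 1).
Reduced: z^3 + z + 1.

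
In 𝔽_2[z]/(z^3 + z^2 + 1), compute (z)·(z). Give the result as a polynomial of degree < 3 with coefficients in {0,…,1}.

z^2

Multiply in 𝔽_2[z]: (z)·(z) = z^2.
Reduced: z^2.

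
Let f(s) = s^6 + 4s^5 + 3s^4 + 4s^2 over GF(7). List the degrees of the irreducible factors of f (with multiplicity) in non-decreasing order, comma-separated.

Linear factors from roots: (s), (s + 2).
Complete factorization: f(s) = (s + 2)·(s)^2·(s^3 + 2s^2 + 6s + 2).
Factor degrees with multiplicity: 1 + 1 + 1 + 3 = 6.

1, 1, 1, 3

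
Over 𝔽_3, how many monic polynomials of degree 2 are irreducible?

By the necklace-counting formula, N_3(2) = (1/2) Σ_{d|2} μ(2/d)·3^d.
Divisors of 2: 1, 2; μ(2/d) for each: -1, 1.
Σ = − 3^1 + 3^2 = 6.
N = 6/2 = 3.

3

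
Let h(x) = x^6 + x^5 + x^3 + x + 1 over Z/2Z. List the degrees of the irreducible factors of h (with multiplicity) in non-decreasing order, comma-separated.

2, 2, 2

Roots in Z/2Z: h(0) = 1; h(1) = 1.
Complete factorization: h(x) = (x^2 + x + 1)^3.
Factor degrees with multiplicity: 2 + 2 + 2 = 6.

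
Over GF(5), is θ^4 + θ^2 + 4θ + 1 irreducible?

Yes

Write f(θ) = θ^4 + θ^2 + 4θ + 1.
Check for roots in GF(5): f(0) = 1; f(1) = 2; f(2) = 4; f(3) = 3; f(4) = 4.
No roots, so no linear factors.
Degree-2 irreducible divisors: test the 10 monic irreducibles of degree 2 over GF(5).
None of them divide f (all give nonzero remainder).
No irreducible factor of degree ≤ 2 exists, so f is irreducible over GF(5).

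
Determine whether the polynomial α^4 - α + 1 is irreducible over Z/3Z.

No

Write f(α) = α^4 - α + 1.
Check for roots in Z/3Z: f(0) = 1; f(1) = 1; f(2) = 0 → root.
f(2) = 0, so (α − 2) divides f(α); f is reducible.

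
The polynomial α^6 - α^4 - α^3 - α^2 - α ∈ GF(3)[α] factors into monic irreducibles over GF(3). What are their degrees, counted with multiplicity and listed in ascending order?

1, 1, 4

Write g(α) = α^6 - α^4 - α^3 - α^2 - α.
Roots in GF(3): g(0) = 0 → root; g(1) = 0 → root; g(2) = 1.
Linear factors from roots: (α), (α - 1).
Complete factorization: g(α) = (α)·(α - 1)·(α^4 + α^3 - α + 1).
Factor degrees with multiplicity: 1 + 1 + 4 = 6.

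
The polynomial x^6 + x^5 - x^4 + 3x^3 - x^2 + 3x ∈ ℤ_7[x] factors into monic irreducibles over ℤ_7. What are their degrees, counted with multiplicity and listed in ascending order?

Write h(x) = x^6 + x^5 - x^4 + 3x^3 - x^2 + 3x.
Linear factors from roots: (x).
Complete factorization: h(x) = (x)·(x^2 + 3x - 1)·(x^3 - 2x^2 - x - 3).
Factor degrees with multiplicity: 1 + 2 + 3 = 6.

1, 2, 3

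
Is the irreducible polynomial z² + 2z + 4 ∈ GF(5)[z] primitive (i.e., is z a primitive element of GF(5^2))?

Write f(z) = z² + 2z + 4.
|GF(5^2)^×| = 5^2 − 1 = 24. Prime factorization: 24 = 2^3·3.
f is primitive ⇔ z has order 24 in GF(5)[z]/(f), i.e. z^(24/q) ≠ 1 for each prime q | 24.
z^(12) mod f = 1
z^(8) mod f = 2z + 4.
Since z^(12) = 1, the order of z divides 12 < 24; not primitive.

No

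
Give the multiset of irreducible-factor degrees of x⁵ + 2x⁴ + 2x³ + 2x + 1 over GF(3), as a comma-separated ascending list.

Write h(x) = x⁵ + 2x⁴ + 2x³ + 2x + 1.
Roots in GF(3): h(0) = 1; h(1) = 2; h(2) = 1.
Complete factorization: h(x) = (x⁵ + 2x⁴ + 2x³ + 2x + 1).
Factor degrees with multiplicity: 5 = 5.

5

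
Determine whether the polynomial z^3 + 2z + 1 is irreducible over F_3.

Yes

Write P(z) = z^3 + 2z + 1.
Check for roots in F_3: P(0) = 1; P(1) = 1; P(2) = 1.
No roots. A degree-3 polynomial over a field with no linear factor is irreducible.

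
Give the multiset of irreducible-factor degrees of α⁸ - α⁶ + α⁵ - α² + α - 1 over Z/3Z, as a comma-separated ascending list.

1, 1, 2, 2, 2

Write f(α) = α⁸ - α⁶ + α⁵ - α² + α - 1.
Roots in Z/3Z: f(0) = 2; f(1) = 0 → root; f(2) = 2.
Linear factors from roots: (α - 1).
Complete factorization: f(α) = (α - 1)^2·(α² + α - 1)·(α² - α - 1)^2.
Factor degrees with multiplicity: 1 + 1 + 2 + 2 + 2 = 8.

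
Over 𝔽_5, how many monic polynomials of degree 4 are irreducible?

The number of monic irreducibles of degree 4 over GF(5) is (1/4)·Σ_{d∣4} μ(4/d) 5^d.
Divisors of 4: 1, 2, 4; μ(4/d) for each: 0, -1, 1.
Σ = − 5^2 + 5^4 = 600.
N = 600/4 = 150.

150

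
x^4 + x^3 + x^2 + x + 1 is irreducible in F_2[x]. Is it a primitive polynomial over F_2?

Write f(x) = x^4 + x^3 + x^2 + x + 1.
|GF(2^4)^×| = 2^4 − 1 = 15. Prime factorization: 15 = 3·5.
f is primitive ⇔ x has order 15 in GF(2)[x]/(f), i.e. x^(15/q) ≠ 1 for each prime q | 15.
x^(5) mod f = 1
x^(3) mod f = x^3.
Since x^(5) = 1, the order of x divides 5 < 15; not primitive.

No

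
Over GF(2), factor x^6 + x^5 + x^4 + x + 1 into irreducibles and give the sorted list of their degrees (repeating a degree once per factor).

6

Write g(x) = x^6 + x^5 + x^4 + x + 1.
Roots in GF(2): g(0) = 1; g(1) = 1.
Complete factorization: g(x) = (x^6 + x^5 + x^4 + x + 1).
Factor degrees with multiplicity: 6 = 6.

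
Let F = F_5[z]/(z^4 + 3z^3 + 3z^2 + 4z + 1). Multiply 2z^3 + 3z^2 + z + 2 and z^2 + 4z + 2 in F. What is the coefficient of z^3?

Multiply in F_5[z]: (2z^3 + 3z^2 + z + 2)·(z^2 + 4z + 2) = 2z^5 + z^4 + 2z^3 + 2z^2 + 4.
Reduce using z^4 ≡ 2z^3 + 2z^2 + z + 4 (mod z^4 + 3z^3 + 3z^2 + 4z + 1).
Reduced: z^3 + 4z^2 + 3z + 4.

1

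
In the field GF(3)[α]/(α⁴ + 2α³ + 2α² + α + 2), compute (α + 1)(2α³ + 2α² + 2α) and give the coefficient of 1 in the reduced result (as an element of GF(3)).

2

Multiply in GF(3)[α]: (α + 1)·(2α³ + 2α² + 2α) = 2α⁴ + α³ + α² + 2α.
Reduce using α⁴ ≡ α³ + α² + 2α + 1 (mod α⁴ + 2α³ + 2α² + α + 2).
Reduced: 2.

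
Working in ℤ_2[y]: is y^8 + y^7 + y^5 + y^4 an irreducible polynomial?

Write P(y) = y^8 + y^7 + y^5 + y^4.
Check for roots in ℤ_2: P(0) = 0 → root; P(1) = 0 → root.
P(0) = 0, so (y) divides P(y); P is reducible.

No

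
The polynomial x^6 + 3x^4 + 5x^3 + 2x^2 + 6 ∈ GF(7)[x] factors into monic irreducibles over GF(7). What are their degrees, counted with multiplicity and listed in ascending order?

Write h(x) = x^6 + 3x^4 + 5x^3 + 2x^2 + 6.
Linear factors from roots: (x + 3), (x + 1).
Complete factorization: h(x) = (x + 1)^2·(x + 3)^2·(x^2 + 6x + 3).
Factor degrees with multiplicity: 1 + 1 + 1 + 1 + 2 = 6.

1, 1, 1, 1, 2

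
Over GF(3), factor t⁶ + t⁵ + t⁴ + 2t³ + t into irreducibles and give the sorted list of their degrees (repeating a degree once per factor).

Write h(t) = t⁶ + t⁵ + t⁴ + 2t³ + t.
Roots in GF(3): h(0) = 0 → root; h(1) = 0 → root; h(2) = 1.
Linear factors from roots: (t), (t + 2).
Complete factorization: h(t) = (t)·(t + 2)·(t² + 1)·(t² + 2t + 2).
Factor degrees with multiplicity: 1 + 1 + 2 + 2 = 6.

1, 1, 2, 2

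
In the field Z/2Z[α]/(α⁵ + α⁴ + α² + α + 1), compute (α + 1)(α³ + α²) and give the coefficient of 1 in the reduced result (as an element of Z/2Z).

0

Multiply in Z/2Z[α]: (α + 1)·(α³ + α²) = α⁴ + α².
Reduced: α⁴ + α².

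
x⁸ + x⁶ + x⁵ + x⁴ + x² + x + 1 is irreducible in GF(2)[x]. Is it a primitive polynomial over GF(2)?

No

Write f(x) = x⁸ + x⁶ + x⁵ + x⁴ + x² + x + 1.
|GF(2^8)^×| = 2^8 − 1 = 255. Prime factorization: 255 = 3·5·17.
f is primitive ⇔ x has order 255 in GF(2)[x]/(f), i.e. x^(255/q) ≠ 1 for each prime q | 255.
x^(85) mod f = 1
x^(51) mod f = x⁶ + x⁴ + x³ + x² + x.
x^(15) mod f = x⁷ + x⁶ + x⁵ + x⁴ + x³ + x² + x.
Since x^(85) = 1, the order of x divides 85 < 255; not primitive.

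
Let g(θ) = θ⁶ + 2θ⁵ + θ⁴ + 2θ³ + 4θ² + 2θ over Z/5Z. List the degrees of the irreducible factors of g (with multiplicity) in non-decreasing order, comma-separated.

1, 1, 1, 1, 2

Roots in Z/5Z: g(0) = 0 → root; g(1) = 2; g(2) = 0 → root; g(3) = 2; g(4) = 0 → root.
Linear factors from roots: (θ), (θ + 3), (θ + 1).
Complete factorization: g(θ) = (θ)·(θ + 3)·(θ + 1)^2·(θ² + 2θ + 4).
Factor degrees with multiplicity: 1 + 1 + 1 + 1 + 2 = 6.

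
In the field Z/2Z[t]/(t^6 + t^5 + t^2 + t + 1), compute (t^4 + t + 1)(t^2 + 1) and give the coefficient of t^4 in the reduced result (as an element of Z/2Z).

Multiply in Z/2Z[t]: (t^4 + t + 1)·(t^2 + 1) = t^6 + t^4 + t^3 + t^2 + t + 1.
Reduce using t^6 ≡ t^5 + t^2 + t + 1 (mod t^6 + t^5 + t^2 + t + 1).
Reduced: t^5 + t^4 + t^3.

1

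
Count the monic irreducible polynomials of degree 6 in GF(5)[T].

x^(5^6) − x is the product of all monic irreducibles of degree dividing 6; Möbius inversion gives N = (1/6) Σ μ(6/d)·5^d.
Divisors of 6: 1, 2, 3, 6; μ(6/d) for each: 1, -1, -1, 1.
Σ = 5^1 − 5^2 − 5^3 + 5^6 = 15480.
N = 15480/6 = 2580.

2580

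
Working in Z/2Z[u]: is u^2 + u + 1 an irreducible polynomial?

Yes

Write g(u) = u^2 + u + 1.
Check for roots in Z/2Z: g(0) = 1; g(1) = 1.
No roots. A degree-2 polynomial over a field with no linear factor is irreducible.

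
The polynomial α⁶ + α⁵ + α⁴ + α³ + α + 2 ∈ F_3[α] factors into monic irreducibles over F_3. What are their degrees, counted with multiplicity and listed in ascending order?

6

Write g(α) = α⁶ + α⁵ + α⁴ + α³ + α + 2.
Roots in F_3: g(0) = 2; g(1) = 1; g(2) = 1.
Complete factorization: g(α) = (α⁶ + α⁵ + α⁴ + α³ + α + 2).
Factor degrees with multiplicity: 6 = 6.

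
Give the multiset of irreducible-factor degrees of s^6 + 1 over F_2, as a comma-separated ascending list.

1, 1, 2, 2

Write h(s) = s^6 + 1.
Roots in F_2: h(0) = 1; h(1) = 0 → root.
Linear factors from roots: (s + 1).
Complete factorization: h(s) = (s + 1)^2·(s^2 + s + 1)^2.
Factor degrees with multiplicity: 1 + 1 + 2 + 2 = 6.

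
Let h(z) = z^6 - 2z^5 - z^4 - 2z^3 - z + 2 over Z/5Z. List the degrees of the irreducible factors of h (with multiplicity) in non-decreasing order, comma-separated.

2, 2, 2

Roots in Z/5Z: h(0) = 2; h(1) = 2; h(2) = 3; h(3) = 2; h(4) = 2.
Complete factorization: h(z) = (z^2 + 2)·(z^2 + z + 2)·(z^2 + 2z - 2).
Factor degrees with multiplicity: 2 + 2 + 2 = 6.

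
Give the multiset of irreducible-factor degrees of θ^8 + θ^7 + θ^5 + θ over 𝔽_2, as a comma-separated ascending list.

1, 1, 2, 4

Write h(θ) = θ^8 + θ^7 + θ^5 + θ.
Roots in 𝔽_2: h(0) = 0 → root; h(1) = 0 → root.
Linear factors from roots: (θ), (θ + 1).
Complete factorization: h(θ) = (θ)·(θ + 1)·(θ^2 + θ + 1)·(θ^4 + θ^3 + 1).
Factor degrees with multiplicity: 1 + 1 + 2 + 4 = 8.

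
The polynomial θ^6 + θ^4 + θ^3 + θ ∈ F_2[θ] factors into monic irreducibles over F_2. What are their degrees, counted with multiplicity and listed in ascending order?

1, 1, 1, 1, 2

Write g(θ) = θ^6 + θ^4 + θ^3 + θ.
Roots in F_2: g(0) = 0 → root; g(1) = 0 → root.
Linear factors from roots: (θ), (θ + 1).
Complete factorization: g(θ) = (θ)·(θ + 1)^3·(θ^2 + θ + 1).
Factor degrees with multiplicity: 1 + 1 + 1 + 1 + 2 = 6.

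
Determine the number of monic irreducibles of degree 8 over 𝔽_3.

x^(3^8) − x is the product of all monic irreducibles of degree dividing 8; Möbius inversion gives N = (1/8) Σ μ(8/d)·3^d.
Divisors of 8: 1, 2, 4, 8; μ(8/d) for each: 0, 0, -1, 1.
Σ = − 3^4 + 3^8 = 6480.
N = 6480/8 = 810.

810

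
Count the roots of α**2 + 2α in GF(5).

Write g(α) = α**2 + 2α.
Evaluate at each of the 5 elements of GF(5):
g(0) = 0 → root; g(1) = 3; g(2) = 3; g(3) = 0 → root; g(4) = 4.
Roots: {0, 3}.

2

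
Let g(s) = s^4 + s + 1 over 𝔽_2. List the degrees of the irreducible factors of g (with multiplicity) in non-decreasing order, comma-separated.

Roots in 𝔽_2: g(0) = 1; g(1) = 1.
Complete factorization: g(s) = (s^4 + s + 1).
Factor degrees with multiplicity: 4 = 4.

4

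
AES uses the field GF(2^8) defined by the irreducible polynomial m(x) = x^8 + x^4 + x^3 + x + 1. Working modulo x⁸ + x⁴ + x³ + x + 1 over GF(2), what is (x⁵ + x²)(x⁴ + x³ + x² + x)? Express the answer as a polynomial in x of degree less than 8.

Multiply in GF(2)[x]: (x⁵ + x²)·(x⁴ + x³ + x² + x) = x⁹ + x⁸ + x⁷ + x⁵ + x⁴ + x³.
Reduce using x⁸ ≡ x⁴ + x³ + x + 1 (mod x⁸ + x⁴ + x³ + x + 1).
Reduced: x⁷ + x⁴ + x² + 1.

x^7 + x^4 + x^2 + 1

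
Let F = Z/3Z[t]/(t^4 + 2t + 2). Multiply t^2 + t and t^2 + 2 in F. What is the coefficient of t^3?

1

Multiply in Z/3Z[t]: (t^2 + t)·(t^2 + 2) = t^4 + t^3 + 2t^2 + 2t.
Reduce using t^4 ≡ t + 1 (mod t^4 + 2t + 2).
Reduced: t^3 + 2t^2 + 1.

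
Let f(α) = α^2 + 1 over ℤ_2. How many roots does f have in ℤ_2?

Evaluate at each of the 2 elements of ℤ_2:
f(0) = 1; f(1) = 0 → root.
Roots: {1}.

1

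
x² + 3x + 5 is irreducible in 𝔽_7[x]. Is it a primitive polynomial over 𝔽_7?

Write f(x) = x² + 3x + 5.
|GF(7^2)^×| = 7^2 − 1 = 48. Prime factorization: 48 = 2^4·3.
f is primitive ⇔ x has order 48 in GF(7)[x]/(f), i.e. x^(48/q) ≠ 1 for each prime q | 48.
x^(24) mod f = 6.
x^(16) mod f = 4.
None equal 1, so x has full order 48; f is primitive.

Yes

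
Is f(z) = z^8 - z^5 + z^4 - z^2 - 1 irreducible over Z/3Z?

Check for roots in Z/3Z: f(0) = 2; f(1) = 2; f(2) = 1.
No roots, so no linear factors.
Monic irreducibles of degree 2 over GF(3): z^2 + 1, z^2 + z - 1, z^2 - z - 1.
None of them divide f (all give nonzero remainder).
Degree-3 irreducible divisors: test the 8 monic irreducibles of degree 3 over GF(3).
None of them divide f (all give nonzero remainder).
Degree-4 irreducible divisors: test the 18 monic irreducibles of degree 4 over GF(3).
None of them divide f (all give nonzero remainder).
No irreducible factor of degree ≤ 4 exists, so f is irreducible over GF(3).

Yes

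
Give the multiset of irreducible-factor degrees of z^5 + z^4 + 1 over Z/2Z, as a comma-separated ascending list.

Write g(z) = z^5 + z^4 + 1.
Roots in Z/2Z: g(0) = 1; g(1) = 1.
Complete factorization: g(z) = (z^2 + z + 1)·(z^3 + z + 1).
Factor degrees with multiplicity: 2 + 3 = 5.

2, 3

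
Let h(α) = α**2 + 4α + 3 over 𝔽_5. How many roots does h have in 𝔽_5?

2

Evaluate at each of the 5 elements of 𝔽_5:
h(0) = 3; h(1) = 3; h(2) = 0 → root; h(3) = 4; h(4) = 0 → root.
Roots: {2, 4}.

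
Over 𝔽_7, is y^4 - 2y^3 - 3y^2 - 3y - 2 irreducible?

Yes

Write m(y) = y^4 - 2y^3 - 3y^2 - 3y - 2.
Check for roots in 𝔽_7: m(0) = 5; m(1) = 5; m(2) = 1; m(3) = 3; m(4) = 3; m(5) = 3; m(6) = 1.
No roots, so no linear factors.
Degree-2 irreducible divisors: test the 21 monic irreducibles of degree 2 over GF(7).
None of them divide m (all give nonzero remainder).
No irreducible factor of degree ≤ 2 exists, so m is irreducible over GF(7).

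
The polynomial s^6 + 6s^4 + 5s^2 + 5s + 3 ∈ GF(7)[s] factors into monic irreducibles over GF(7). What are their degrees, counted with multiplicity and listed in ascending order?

Write g(s) = s^6 + 6s^4 + 5s^2 + 5s + 3.
Complete factorization: g(s) = (s^2 + s + 3)·(s^2 + 3s + 1)^2.
Factor degrees with multiplicity: 2 + 2 + 2 = 6.

2, 2, 2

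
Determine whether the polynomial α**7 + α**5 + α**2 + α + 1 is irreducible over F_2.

Write g(α) = α**7 + α**5 + α**2 + α + 1.
Check for roots in F_2: g(0) = 1; g(1) = 1.
No roots, so no linear factors.
Monic irreducibles of degree 2 over GF(2): α**2 + α + 1.
None of them divide g (all give nonzero remainder).
Monic irreducibles of degree 3 over GF(2): α**3 + α + 1, α**3 + α**2 + 1.
None of them divide g (all give nonzero remainder).
No irreducible factor of degree ≤ 3 exists, so g is irreducible over GF(2).

Yes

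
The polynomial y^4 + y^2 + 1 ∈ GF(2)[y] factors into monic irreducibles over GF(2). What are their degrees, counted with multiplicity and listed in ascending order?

2, 2

Write g(y) = y^4 + y^2 + 1.
Roots in GF(2): g(0) = 1; g(1) = 1.
Complete factorization: g(y) = (y^2 + y + 1)^2.
Factor degrees with multiplicity: 2 + 2 = 4.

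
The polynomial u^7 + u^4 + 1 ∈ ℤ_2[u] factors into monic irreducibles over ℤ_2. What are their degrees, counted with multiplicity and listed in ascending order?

7

Write g(u) = u^7 + u^4 + 1.
Roots in ℤ_2: g(0) = 1; g(1) = 1.
Complete factorization: g(u) = (u^7 + u^4 + 1).
Factor degrees with multiplicity: 7 = 7.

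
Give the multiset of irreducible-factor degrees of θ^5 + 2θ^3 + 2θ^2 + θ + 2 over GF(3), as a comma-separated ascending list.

1, 2, 2

Write f(θ) = θ^5 + 2θ^3 + 2θ^2 + θ + 2.
Roots in GF(3): f(0) = 2; f(1) = 2; f(2) = 0 → root.
Linear factors from roots: (θ + 1).
Complete factorization: f(θ) = (θ + 1)·(θ^2 + 1)·(θ^2 + 2θ + 2).
Factor degrees with multiplicity: 1 + 2 + 2 = 5.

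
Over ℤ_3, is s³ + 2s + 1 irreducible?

Write g(s) = s³ + 2s + 1.
Check for roots in ℤ_3: g(0) = 1; g(1) = 1; g(2) = 1.
No roots. A degree-3 polynomial over a field with no linear factor is irreducible.

Yes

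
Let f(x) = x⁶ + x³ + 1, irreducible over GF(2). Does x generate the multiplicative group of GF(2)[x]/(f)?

|GF(2^6)^×| = 2^6 − 1 = 63. Prime factorization: 63 = 3^2·7.
f is primitive ⇔ x has order 63 in GF(2)[x]/(f), i.e. x^(63/q) ≠ 1 for each prime q | 63.
x^(21) mod f = x³.
x^(9) mod f = 1
Since x^(9) = 1, the order of x divides 9 < 63; not primitive.

No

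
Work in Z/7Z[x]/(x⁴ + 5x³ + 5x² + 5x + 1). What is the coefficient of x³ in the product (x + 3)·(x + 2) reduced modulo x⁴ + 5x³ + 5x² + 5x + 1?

Multiply in Z/7Z[x]: (x + 3)·(x + 2) = x² + 5x + 6.
Reduced: x² + 5x + 6.

0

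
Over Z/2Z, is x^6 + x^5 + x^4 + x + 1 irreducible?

Write f(x) = x^6 + x^5 + x^4 + x + 1.
Check for roots in Z/2Z: f(0) = 1; f(1) = 1.
No roots, so no linear factors.
Monic irreducibles of degree 2 over GF(2): x^2 + x + 1.
None of them divide f (all give nonzero remainder).
Monic irreducibles of degree 3 over GF(2): x^3 + x + 1, x^3 + x^2 + 1.
None of them divide f (all give nonzero remainder).
No irreducible factor of degree ≤ 3 exists, so f is irreducible over GF(2).

Yes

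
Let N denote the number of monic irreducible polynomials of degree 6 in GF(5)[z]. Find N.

2580

x^(5^6) − x is the product of all monic irreducibles of degree dividing 6; Möbius inversion gives N = (1/6) Σ μ(6/d)·5^d.
Divisors of 6: 1, 2, 3, 6; μ(6/d) for each: 1, -1, -1, 1.
Σ = 5^1 − 5^2 − 5^3 + 5^6 = 15480.
N = 15480/6 = 2580.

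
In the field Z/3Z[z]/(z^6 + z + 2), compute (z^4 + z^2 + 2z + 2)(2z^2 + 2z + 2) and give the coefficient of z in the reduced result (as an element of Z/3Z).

0

Multiply in Z/3Z[z]: (z^4 + z^2 + 2z + 2)·(2z^2 + 2z + 2) = 2z^6 + 2z^5 + z^4 + z^2 + 2z + 1.
Reduce using z^6 ≡ 2z + 1 (mod z^6 + z + 2).
Reduced: 2z^5 + z^4 + z^2.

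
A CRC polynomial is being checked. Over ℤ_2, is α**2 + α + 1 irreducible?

Yes

Write m(α) = α**2 + α + 1.
Check for roots in ℤ_2: m(0) = 1; m(1) = 1.
No roots. A degree-2 polynomial over a field with no linear factor is irreducible.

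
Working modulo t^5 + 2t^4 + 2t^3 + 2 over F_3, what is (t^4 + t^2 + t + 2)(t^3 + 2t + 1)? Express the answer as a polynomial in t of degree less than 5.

2t^4 + t^2 + 1

Multiply in F_3[t]: (t^4 + t^2 + t + 2)·(t^3 + 2t + 1) = t^7 + 2t^4 + t^3 + 2t + 2.
Reduce using t^5 ≡ t^4 + t^3 + 1 (mod t^5 + 2t^4 + 2t^3 + 2).
Reduced: 2t^4 + t^2 + 1.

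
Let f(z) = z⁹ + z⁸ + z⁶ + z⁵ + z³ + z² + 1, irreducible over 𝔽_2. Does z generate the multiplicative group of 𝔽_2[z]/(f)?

Yes

|GF(2^9)^×| = 2^9 − 1 = 511. Prime factorization: 511 = 7·73.
f is primitive ⇔ z has order 511 in GF(2)[z]/(f), i.e. z^(511/q) ≠ 1 for each prime q | 511.
z^(73) mod f = z⁸ + z⁷ + z⁶ + z⁵ + z.
z^(7) mod f = z⁷.
None equal 1, so z has full order 511; f is primitive.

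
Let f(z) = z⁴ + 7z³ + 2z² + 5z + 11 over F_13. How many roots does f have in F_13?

4

Evaluate at each of the 13 elements of F_13:
f(0) = 11; f(1) = 0 → root; f(2) = 10; f(3) = 2; f(4) = 0 → root; f(5) = 0 → root; f(6) = 9; f(7) = 6; f(8) = 7; f(9) = 0 → root; f(10) = 10; f(11) = 8; f(12) = 2.
Roots: {1, 4, 5, 9}.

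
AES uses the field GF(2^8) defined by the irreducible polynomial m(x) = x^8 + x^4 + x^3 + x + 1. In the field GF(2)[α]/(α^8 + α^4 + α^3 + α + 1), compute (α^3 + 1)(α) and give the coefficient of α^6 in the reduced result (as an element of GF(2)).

0

Multiply in GF(2)[α]: (α^3 + 1)·(α) = α^4 + α.
Reduced: α^4 + α.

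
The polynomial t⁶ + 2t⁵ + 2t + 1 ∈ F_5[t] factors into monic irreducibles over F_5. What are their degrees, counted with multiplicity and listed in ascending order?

2, 2, 2

Write f(t) = t⁶ + 2t⁵ + 2t + 1.
Roots in F_5: f(0) = 1; f(1) = 1; f(2) = 3; f(3) = 2; f(4) = 3.
Complete factorization: f(t) = (t² + t + 1)·(t² + 2t - 2)·(t² - t + 2).
Factor degrees with multiplicity: 2 + 2 + 2 = 6.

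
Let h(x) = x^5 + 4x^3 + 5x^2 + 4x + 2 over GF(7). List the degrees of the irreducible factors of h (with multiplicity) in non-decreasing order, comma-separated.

5

Complete factorization: h(x) = (x^5 + 4x^3 + 5x^2 + 4x + 2).
Factor degrees with multiplicity: 5 = 5.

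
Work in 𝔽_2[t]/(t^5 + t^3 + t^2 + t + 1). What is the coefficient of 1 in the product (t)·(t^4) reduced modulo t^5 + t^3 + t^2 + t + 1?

Multiply in 𝔽_2[t]: (t)·(t^4) = t^5.
Reduce using t^5 ≡ t^3 + t^2 + t + 1 (mod t^5 + t^3 + t^2 + t + 1).
Reduced: t^3 + t^2 + t + 1.

1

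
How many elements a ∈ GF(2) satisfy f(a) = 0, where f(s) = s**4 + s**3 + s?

Evaluate at each of the 2 elements of GF(2):
f(0) = 0 → root; f(1) = 1.
Roots: {0}.

1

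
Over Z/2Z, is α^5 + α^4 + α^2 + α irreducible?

No

Write h(α) = α^5 + α^4 + α^2 + α.
Check for roots in Z/2Z: h(0) = 0 → root; h(1) = 0 → root.
h(0) = 0, so (α) divides h(α); h is reducible.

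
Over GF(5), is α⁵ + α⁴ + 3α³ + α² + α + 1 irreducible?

Yes

Write g(α) = α⁵ + α⁴ + 3α³ + α² + α + 1.
Check for roots in GF(5): g(0) = 1; g(1) = 3; g(2) = 4; g(3) = 3; g(4) = 3.
No roots, so no linear factors.
Degree-2 irreducible divisors: test the 10 monic irreducibles of degree 2 over GF(5).
None of them divide g (all give nonzero remainder).
No irreducible factor of degree ≤ 2 exists, so g is irreducible over GF(5).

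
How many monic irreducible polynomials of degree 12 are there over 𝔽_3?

The number of monic irreducibles of degree 12 over GF(3) is (1/12)·Σ_{d∣12} μ(12/d) 3^d.
Divisors of 12: 1, 2, 3, 4, 6, 12; μ(12/d) for each: 0, 1, 0, -1, -1, 1.
Σ = 3^2 − 3^4 − 3^6 + 3^12 = 530640.
N = 530640/12 = 44220.

44220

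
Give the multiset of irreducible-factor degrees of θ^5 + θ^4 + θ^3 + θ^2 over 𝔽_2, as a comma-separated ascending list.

Write h(θ) = θ^5 + θ^4 + θ^3 + θ^2.
Roots in 𝔽_2: h(0) = 0 → root; h(1) = 0 → root.
Linear factors from roots: (θ), (θ + 1).
Complete factorization: h(θ) = (θ)^2·(θ + 1)^3.
Factor degrees with multiplicity: 1 + 1 + 1 + 1 + 1 = 5.

1, 1, 1, 1, 1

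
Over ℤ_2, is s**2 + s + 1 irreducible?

Write f(s) = s**2 + s + 1.
Check for roots in ℤ_2: f(0) = 1; f(1) = 1.
No roots. A degree-2 polynomial over a field with no linear factor is irreducible.

Yes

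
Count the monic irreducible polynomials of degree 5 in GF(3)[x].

48

By the necklace-counting formula, N_3(5) = (1/5) Σ_{d|5} μ(5/d)·3^d.
Divisors of 5: 1, 5; μ(5/d) for each: -1, 1.
Σ = − 3^1 + 3^5 = 240.
N = 240/5 = 48.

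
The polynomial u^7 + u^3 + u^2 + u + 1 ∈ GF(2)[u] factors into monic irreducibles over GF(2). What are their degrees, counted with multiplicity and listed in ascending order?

Write h(u) = u^7 + u^3 + u^2 + u + 1.
Roots in GF(2): h(0) = 1; h(1) = 1.
Complete factorization: h(u) = (u^7 + u^3 + u^2 + u + 1).
Factor degrees with multiplicity: 7 = 7.

7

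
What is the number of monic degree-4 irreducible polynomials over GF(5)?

150

x^(5^4) − x is the product of all monic irreducibles of degree dividing 4; Möbius inversion gives N = (1/4) Σ μ(4/d)·5^d.
Divisors of 4: 1, 2, 4; μ(4/d) for each: 0, -1, 1.
Σ = − 5^2 + 5^4 = 600.
N = 600/4 = 150.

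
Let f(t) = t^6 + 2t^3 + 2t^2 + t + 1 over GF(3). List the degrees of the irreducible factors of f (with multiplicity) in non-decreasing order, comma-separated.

Roots in GF(3): f(0) = 1; f(1) = 1; f(2) = 1.
Complete factorization: f(t) = (t^6 + 2t^3 + 2t^2 + t + 1).
Factor degrees with multiplicity: 6 = 6.

6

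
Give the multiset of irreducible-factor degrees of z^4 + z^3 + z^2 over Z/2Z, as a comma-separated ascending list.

1, 1, 2

Write f(z) = z^4 + z^3 + z^2.
Roots in Z/2Z: f(0) = 0 → root; f(1) = 1.
Linear factors from roots: (z).
Complete factorization: f(z) = (z)^2·(z^2 + z + 1).
Factor degrees with multiplicity: 1 + 1 + 2 = 4.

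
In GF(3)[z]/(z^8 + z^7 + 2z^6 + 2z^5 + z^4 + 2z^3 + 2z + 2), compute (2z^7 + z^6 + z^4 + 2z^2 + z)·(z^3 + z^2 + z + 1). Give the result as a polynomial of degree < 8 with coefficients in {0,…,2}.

Multiply in GF(3)[z]: (2z^7 + z^6 + z^4 + 2z^2 + z)·(z^3 + z^2 + z + 1) = 2z^10 + z^7 + 2z^6 + z^4 + z.
Reduce using z^8 ≡ 2z^7 + z^6 + z^5 + 2z^4 + z^3 + z + 1 (mod z^8 + z^7 + 2z^6 + 2z^5 + z^4 + 2z^3 + 2z + 2).
Reduced: 2z^6 + 2z^5 + z^4 + 1.

2z^6 + 2z^5 + z^4 + 1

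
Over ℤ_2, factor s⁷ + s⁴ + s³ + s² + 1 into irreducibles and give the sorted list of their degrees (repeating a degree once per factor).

Write f(s) = s⁷ + s⁴ + s³ + s² + 1.
Roots in ℤ_2: f(0) = 1; f(1) = 1.
Complete factorization: f(s) = (s⁷ + s⁴ + s³ + s² + 1).
Factor degrees with multiplicity: 7 = 7.

7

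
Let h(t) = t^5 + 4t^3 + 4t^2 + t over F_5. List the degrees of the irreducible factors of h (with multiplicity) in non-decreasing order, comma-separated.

Roots in F_5: h(0) = 0 → root; h(1) = 0 → root; h(2) = 2; h(3) = 0 → root; h(4) = 3.
Linear factors from roots: (t), (t + 4), (t + 2).
Complete factorization: h(t) = (t)·(t + 2)·(t + 4)·(t^2 + 4t + 2).
Factor degrees with multiplicity: 1 + 1 + 1 + 2 = 5.

1, 1, 1, 2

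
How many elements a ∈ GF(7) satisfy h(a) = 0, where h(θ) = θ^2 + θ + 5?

Evaluate at each of the 7 elements of GF(7):
h(0) = 5; h(1) = 0 → root; h(2) = 4; h(3) = 3; h(4) = 4; h(5) = 0 → root; h(6) = 5.
Roots: {1, 5}.

2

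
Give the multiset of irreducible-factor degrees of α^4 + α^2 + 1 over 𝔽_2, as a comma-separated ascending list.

2, 2

Write g(α) = α^4 + α^2 + 1.
Roots in 𝔽_2: g(0) = 1; g(1) = 1.
Complete factorization: g(α) = (α^2 + α + 1)^2.
Factor degrees with multiplicity: 2 + 2 = 4.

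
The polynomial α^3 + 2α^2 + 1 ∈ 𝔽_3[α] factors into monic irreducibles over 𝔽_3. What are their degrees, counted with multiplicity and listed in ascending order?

Write h(α) = α^3 + 2α^2 + 1.
Roots in 𝔽_3: h(0) = 1; h(1) = 1; h(2) = 2.
Complete factorization: h(α) = (α^3 + 2α^2 + 1).
Factor degrees with multiplicity: 3 = 3.

3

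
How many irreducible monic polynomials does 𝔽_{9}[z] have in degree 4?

1620

Gauss's count: N_{9}(4) = (1/4) Σ_{d|4} μ(4/d)·9^d.
Divisors of 4: 1, 2, 4; μ(4/d) for each: 0, -1, 1.
Σ = − 9^2 + 9^4 = 6480.
N = 6480/4 = 1620.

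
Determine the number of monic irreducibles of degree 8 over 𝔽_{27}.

35303625630

x^(27^8) − x is the product of all monic irreducibles of degree dividing 8; Möbius inversion gives N = (1/8) Σ μ(8/d)·27^d.
Divisors of 8: 1, 2, 4, 8; μ(8/d) for each: 0, 0, -1, 1.
Σ = − 27^4 + 27^8 = 282429005040.
N = 282429005040/8 = 35303625630.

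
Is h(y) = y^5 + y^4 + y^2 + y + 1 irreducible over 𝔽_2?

Yes

Check for roots in 𝔽_2: h(0) = 1; h(1) = 1.
No roots, so no linear factors.
Monic irreducibles of degree 2 over GF(2): y^2 + y + 1.
None of them divide h (all give nonzero remainder).
No irreducible factor of degree ≤ 2 exists, so h is irreducible over GF(2).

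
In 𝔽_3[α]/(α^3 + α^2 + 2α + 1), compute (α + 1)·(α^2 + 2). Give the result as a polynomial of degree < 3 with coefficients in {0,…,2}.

Multiply in 𝔽_3[α]: (α + 1)·(α^2 + 2) = α^3 + α^2 + 2α + 2.
Reduce using α^3 ≡ 2α^2 + α + 2 (mod α^3 + α^2 + 2α + 1).
Reduced: 1.

1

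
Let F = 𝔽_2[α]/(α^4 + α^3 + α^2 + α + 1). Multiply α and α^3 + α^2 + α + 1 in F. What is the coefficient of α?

Multiply in 𝔽_2[α]: (α)·(α^3 + α^2 + α + 1) = α^4 + α^3 + α^2 + α.
Reduce using α^4 ≡ α^3 + α^2 + α + 1 (mod α^4 + α^3 + α^2 + α + 1).
Reduced: 1.

0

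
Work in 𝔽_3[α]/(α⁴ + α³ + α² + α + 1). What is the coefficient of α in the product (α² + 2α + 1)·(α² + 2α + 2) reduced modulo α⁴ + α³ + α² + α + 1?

Multiply in 𝔽_3[α]: (α² + 2α + 1)·(α² + 2α + 2) = α⁴ + α³ + α² + 2.
Reduce using α⁴ ≡ 2α³ + 2α² + 2α + 2 (mod α⁴ + α³ + α² + α + 1).
Reduced: 2α + 1.

2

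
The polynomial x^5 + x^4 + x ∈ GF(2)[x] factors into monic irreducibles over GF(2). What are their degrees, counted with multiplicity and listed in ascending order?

1, 4

Write g(x) = x^5 + x^4 + x.
Roots in GF(2): g(0) = 0 → root; g(1) = 1.
Linear factors from roots: (x).
Complete factorization: g(x) = (x)·(x^4 + x^3 + 1).
Factor degrees with multiplicity: 1 + 4 = 5.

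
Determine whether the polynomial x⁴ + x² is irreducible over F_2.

No

Write P(x) = x⁴ + x².
Check for roots in F_2: P(0) = 0 → root; P(1) = 0 → root.
P(0) = 0, so (x) divides P(x); P is reducible.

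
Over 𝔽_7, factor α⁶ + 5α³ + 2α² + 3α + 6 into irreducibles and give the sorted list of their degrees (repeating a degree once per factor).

Write g(α) = α⁶ + 5α³ + 2α² + 3α + 6.
Linear factors from roots: (α + 3).
Complete factorization: g(α) = (α + 3)·(α² + 2α + 3)·(α³ + 2α² + 2α + 3).
Factor degrees with multiplicity: 1 + 2 + 3 = 6.

1, 2, 3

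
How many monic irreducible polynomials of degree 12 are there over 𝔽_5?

20343700

Gauss's count: N_{5}(12) = (1/12) Σ_{d|12} μ(12/d)·5^d.
Divisors of 12: 1, 2, 3, 4, 6, 12; μ(12/d) for each: 0, 1, 0, -1, -1, 1.
Σ = 5^2 − 5^4 − 5^6 + 5^12 = 244124400.
N = 244124400/12 = 20343700.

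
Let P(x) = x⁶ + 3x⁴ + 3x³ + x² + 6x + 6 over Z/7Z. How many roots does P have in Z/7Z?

0

Evaluate at each of the 7 elements of Z/7Z:
P(0) = 6; P(1) = 6; P(2) = 4; P(3) = 1; P(4) = 6; P(5) = 2; P(6) = 2.
No element is a root.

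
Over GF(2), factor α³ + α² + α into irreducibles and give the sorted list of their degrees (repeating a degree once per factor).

1, 2

Write f(α) = α³ + α² + α.
Roots in GF(2): f(0) = 0 → root; f(1) = 1.
Linear factors from roots: (α).
Complete factorization: f(α) = (α)·(α² + α + 1).
Factor degrees with multiplicity: 1 + 2 = 3.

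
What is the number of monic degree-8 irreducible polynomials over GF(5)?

By the necklace-counting formula, N_5(8) = (1/8) Σ_{d|8} μ(8/d)·5^d.
Divisors of 8: 1, 2, 4, 8; μ(8/d) for each: 0, 0, -1, 1.
Σ = − 5^4 + 5^8 = 390000.
N = 390000/8 = 48750.

48750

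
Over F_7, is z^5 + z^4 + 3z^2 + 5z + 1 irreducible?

Write m(z) = z^5 + z^4 + 3z^2 + 5z + 1.
Check for roots in F_7: m(0) = 1; m(1) = 4; m(2) = 1; m(3) = 3; m(4) = 5; m(5) = 1; m(6) = 6.
No roots, so no linear factors.
Degree-2 irreducible divisors: test the 21 monic irreducibles of degree 2 over GF(7).
None of them divide m (all give nonzero remainder).
No irreducible factor of degree ≤ 2 exists, so m is irreducible over GF(7).

Yes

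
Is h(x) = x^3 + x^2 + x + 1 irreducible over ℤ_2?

Check for roots in ℤ_2: h(0) = 1; h(1) = 0 → root.
h(1) = 0, so (x − 1) divides h(x); h is reducible.

No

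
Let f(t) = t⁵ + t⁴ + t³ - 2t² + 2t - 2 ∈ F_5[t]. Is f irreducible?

Check for roots in F_5: f(0) = 3; f(1) = 1; f(2) = 0 → root; f(3) = 2; f(4) = 3.
f(2) = 0, so (t − 2) divides f(t); f is reducible.

No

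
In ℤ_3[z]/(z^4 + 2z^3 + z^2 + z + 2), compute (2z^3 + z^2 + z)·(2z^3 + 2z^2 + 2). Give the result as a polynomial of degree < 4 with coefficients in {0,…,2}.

Multiply in ℤ_3[z]: (2z^3 + z^2 + z)·(2z^3 + 2z^2 + 2) = z^6 + z^4 + 2z^2 + 2z.
Reduce using z^4 ≡ z^3 + 2z^2 + 2z + 1 (mod z^4 + 2z^3 + z^2 + z + 2).
Reduced: 2z^3 + z^2 + 2z + 1.

2z^3 + z^2 + 2z + 1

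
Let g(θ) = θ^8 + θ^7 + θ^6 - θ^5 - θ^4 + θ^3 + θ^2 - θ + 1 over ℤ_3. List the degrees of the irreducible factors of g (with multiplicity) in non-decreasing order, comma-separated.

1, 1, 2, 2, 2

Roots in ℤ_3: g(0) = 1; g(1) = 0 → root; g(2) = 0 → root.
Linear factors from roots: (θ - 1), (θ + 1).
Complete factorization: g(θ) = (θ + 1)·(θ - 1)·(θ^2 - θ - 1)·(θ^2 + θ - 1)^2.
Factor degrees with multiplicity: 1 + 1 + 2 + 2 + 2 = 8.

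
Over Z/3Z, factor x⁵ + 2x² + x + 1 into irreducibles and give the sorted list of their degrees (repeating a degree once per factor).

Write g(x) = x⁵ + 2x² + x + 1.
Roots in Z/3Z: g(0) = 1; g(1) = 2; g(2) = 1.
Complete factorization: g(x) = (x⁵ + 2x² + x + 1).
Factor degrees with multiplicity: 5 = 5.

5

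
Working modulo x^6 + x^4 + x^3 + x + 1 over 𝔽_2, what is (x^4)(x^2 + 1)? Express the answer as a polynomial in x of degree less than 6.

Multiply in 𝔽_2[x]: (x^4)·(x^2 + 1) = x^6 + x^4.
Reduce using x^6 ≡ x^4 + x^3 + x + 1 (mod x^6 + x^4 + x^3 + x + 1).
Reduced: x^3 + x + 1.

x^3 + x + 1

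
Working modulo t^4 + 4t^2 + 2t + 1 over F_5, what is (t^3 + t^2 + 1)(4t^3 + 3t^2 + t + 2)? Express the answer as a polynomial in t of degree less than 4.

t^3 + 3t + 4

Multiply in F_5[t]: (t^3 + t^2 + 1)·(4t^3 + 3t^2 + t + 2) = 4t^6 + 2t^5 + 4t^4 + 2t^3 + t + 2.
Reduce using t^4 ≡ t^2 + 3t + 4 (mod t^4 + 4t^2 + 2t + 1).
Reduced: t^3 + 3t + 4.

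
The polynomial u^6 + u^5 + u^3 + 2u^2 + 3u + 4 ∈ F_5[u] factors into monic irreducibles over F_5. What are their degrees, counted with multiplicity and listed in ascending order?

Write f(u) = u^6 + u^5 + u^3 + 2u^2 + 3u + 4.
Roots in F_5: f(0) = 4; f(1) = 2; f(2) = 2; f(3) = 0 → root; f(4) = 2.
Linear factors from roots: (u + 2).
Complete factorization: f(u) = (u + 2)^2·(u^4 + 2u^3 + 3u^2 + u + 1).
Factor degrees with multiplicity: 1 + 1 + 4 = 6.

1, 1, 4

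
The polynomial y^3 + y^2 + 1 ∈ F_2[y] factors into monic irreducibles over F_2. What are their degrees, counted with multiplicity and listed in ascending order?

Write h(y) = y^3 + y^2 + 1.
Roots in F_2: h(0) = 1; h(1) = 1.
Complete factorization: h(y) = (y^3 + y^2 + 1).
Factor degrees with multiplicity: 3 = 3.

3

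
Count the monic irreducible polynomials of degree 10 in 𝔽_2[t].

x^(2^10) − x is the product of all monic irreducibles of degree dividing 10; Möbius inversion gives N = (1/10) Σ μ(10/d)·2^d.
Divisors of 10: 1, 2, 5, 10; μ(10/d) for each: 1, -1, -1, 1.
Σ = 2^1 − 2^2 − 2^5 + 2^10 = 990.
N = 990/10 = 99.

99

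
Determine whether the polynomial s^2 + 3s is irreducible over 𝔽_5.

Write h(s) = s^2 + 3s.
Check for roots in 𝔽_5: h(0) = 0 → root; h(1) = 4; h(2) = 0 → root; h(3) = 3; h(4) = 3.
h(0) = 0, so (s) divides h(s); h is reducible.

No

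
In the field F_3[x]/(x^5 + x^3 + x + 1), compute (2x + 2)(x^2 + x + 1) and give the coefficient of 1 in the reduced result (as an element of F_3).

2

Multiply in F_3[x]: (2x + 2)·(x^2 + x + 1) = 2x^3 + x^2 + x + 2.
Reduced: 2x^3 + x^2 + x + 2.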